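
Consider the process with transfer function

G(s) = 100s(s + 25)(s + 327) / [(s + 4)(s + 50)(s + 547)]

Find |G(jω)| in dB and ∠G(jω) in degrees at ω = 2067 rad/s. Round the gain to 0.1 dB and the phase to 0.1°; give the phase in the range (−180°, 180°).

39.8 dB, 6.6°

At s = jω = j2067:
zero (s+25): 25 + j2067 → |·| = √(25²+2067²) = √4273114 ≈ 2067.2, ∠ = arctan(2067/25) ≈ 89.31°
zero (s+327): 327 + j2067 → |·| = √(327²+2067²) = √4379418 ≈ 2092.7, ∠ = arctan(2067/327) ≈ 81.01°
zero at origin: s = j2067 → |·| = 2067, ∠ = 90.00°
pole (s+4): 4 + j2067 → |·| = √(4²+2067²) = √4272505 ≈ 2067, ∠ = arctan(2067/4) ≈ 89.89°
pole (s+50): 50 + j2067 → |·| = √(50²+2067²) = √4274989 ≈ 2067.6, ∠ = arctan(2067/50) ≈ 88.61°
pole (s+547): 547 + j2067 → |·| = √(547²+2067²) = √4571698 ≈ 2138.2, ∠ = arctan(2067/547) ≈ 75.18°
|G| = 100 · 8.9419e+09 / 9.1381e+09 ≈ 97.853
Gain = 20 log₁₀(97.853) ≈ 39.81 dB
∠G = 260.32° − 253.68° = 6.64°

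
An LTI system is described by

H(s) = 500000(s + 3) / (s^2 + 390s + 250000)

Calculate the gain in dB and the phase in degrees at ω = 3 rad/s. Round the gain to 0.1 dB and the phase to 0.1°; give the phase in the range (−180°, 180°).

18.6 dB, 44.7°

At s = jω = j3:
zero (s+3): 3 + j3 → |·| = √(3²+3²) = √18 ≈ 4.2426, ∠ = arctan(3/3) ≈ 45.00°
quadratic: (j3)² + 390·j3 + 250000 = 249991 + j1170 → |·| ≈ 2.4999e+05, ∠ ≈ 0.27°
|H| = 500000 · 4.2426 / 2.4999e+05 ≈ 8.4855
Gain = 20 log₁₀(8.4855) ≈ 18.57 dB
∠H = 45.00° − 0.27° = 44.73°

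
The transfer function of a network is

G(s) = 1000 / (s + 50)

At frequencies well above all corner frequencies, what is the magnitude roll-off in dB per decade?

-20 dB/decade

Each pole contributes −20 dB/decade at high frequency; each zero contributes +20 dB/decade.
Net: 0 zero(s) − 1 pole(s) → -20 dB/decade.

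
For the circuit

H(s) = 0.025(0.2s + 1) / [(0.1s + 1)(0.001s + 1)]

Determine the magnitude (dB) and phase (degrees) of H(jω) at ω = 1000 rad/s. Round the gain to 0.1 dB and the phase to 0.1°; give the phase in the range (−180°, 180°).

At ω = 1000 rad/s:
zero (1 + j1000·0.2) = 1 + j200 → |·| ≈ 200, ∠ ≈ 89.71°
pole (1 + j1000·0.1) = 1 + j100 → |·| ≈ 100, ∠ ≈ 89.43°
pole (1 + j1000·0.001) = 1 + j1 → |·| ≈ 1.4142, ∠ ≈ 45.00°
|H| = 0.025 · 200 / (100 · 1.4142) ≈ 0.035356
Gain = 20 log₁₀(0.035356) ≈ -29.03 dB
∠H = (89.71°) − (89.43° + 45.00°) = -44.72°

-29.0 dB, -44.7°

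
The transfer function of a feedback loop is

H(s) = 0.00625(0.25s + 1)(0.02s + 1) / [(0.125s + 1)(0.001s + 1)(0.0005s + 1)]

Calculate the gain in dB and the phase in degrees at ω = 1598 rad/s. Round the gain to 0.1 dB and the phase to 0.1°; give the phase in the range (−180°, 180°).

At ω = 1598 rad/s:
zero (1 + j1598·0.25) = 1 + j399.5 → |·| ≈ 399.5, ∠ ≈ 89.86°
zero (1 + j1598·0.02) = 1 + j31.96 → |·| ≈ 31.976, ∠ ≈ 88.21°
pole (1 + j1598·0.125) = 1 + j199.75 → |·| ≈ 199.75, ∠ ≈ 89.71°
pole (1 + j1598·0.001) = 1 + j1.598 → |·| ≈ 1.8851, ∠ ≈ 57.96°
pole (1 + j1598·0.0005) = 1 + j0.799 → |·| ≈ 1.28, ∠ ≈ 38.62°
|H| = 0.00625 · 399.5 · 31.976 / (199.75 · 1.8851 · 1.28) ≈ 0.16565
Gain = 20 log₁₀(0.16565) ≈ -15.62 dB
∠H = (89.86° + 88.21°) − (89.71° + 57.96° + 38.62°) = -8.22°

-15.6 dB, -8.2°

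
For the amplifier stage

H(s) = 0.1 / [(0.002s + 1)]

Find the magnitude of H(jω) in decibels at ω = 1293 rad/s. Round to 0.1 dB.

-28.9 dB

At ω = 1293 rad/s:
pole (1 + j1293·0.002) = 1 + j2.586 → |·| ≈ 2.7726, ∠ ≈ 68.86°
|H| = 0.1 · 1 / (2.7726) ≈ 0.036067
Gain = 20 log₁₀(0.036067) ≈ -28.86 dB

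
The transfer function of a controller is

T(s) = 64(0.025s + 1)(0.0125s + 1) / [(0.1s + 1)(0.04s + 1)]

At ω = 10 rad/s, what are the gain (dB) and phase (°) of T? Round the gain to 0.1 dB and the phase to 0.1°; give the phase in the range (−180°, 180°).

32.8 dB, -45.6°

At ω = 10 rad/s:
zero (1 + j10·0.025) = 1 + j0.25 → |·| ≈ 1.0308, ∠ ≈ 14.04°
zero (1 + j10·0.0125) = 1 + j0.125 → |·| ≈ 1.0078, ∠ ≈ 7.13°
pole (1 + j10·0.1) = 1 + j1 → |·| ≈ 1.4142, ∠ ≈ 45.00°
pole (1 + j10·0.04) = 1 + j0.4 → |·| ≈ 1.077, ∠ ≈ 21.80°
|T| = 64 · 1.0308 · 1.0078 / (1.4142 · 1.077) ≈ 43.652
Gain = 20 log₁₀(43.652) ≈ 32.80 dB
∠T = (14.04° + 7.13°) − (45.00° + 21.80°) = -45.63°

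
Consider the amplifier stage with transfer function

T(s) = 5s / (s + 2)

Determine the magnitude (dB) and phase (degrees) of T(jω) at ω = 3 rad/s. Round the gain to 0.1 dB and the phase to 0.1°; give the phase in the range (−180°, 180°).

At s = jω = j3:
zero at origin: s = j3 → |·| = 3, ∠ = 90.00°
pole (s+2): 2 + j3 → |·| = √(2²+3²) = √13 ≈ 3.6056, ∠ = arctan(3/2) ≈ 56.31°
|T| = 5 · 3 / 3.6056 ≈ 4.1602
Gain = 20 log₁₀(4.1602) ≈ 12.38 dB
∠T = 90.00° − 56.31° = 33.69°

12.4 dB, 33.7°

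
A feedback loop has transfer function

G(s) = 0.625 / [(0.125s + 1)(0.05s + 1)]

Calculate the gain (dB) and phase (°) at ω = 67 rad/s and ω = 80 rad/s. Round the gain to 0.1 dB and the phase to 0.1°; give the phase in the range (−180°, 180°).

ω = 67: -33.5 dB, -156.6°; ω = 80: -36.4 dB, -160.3°

At ω = 67 rad/s:
pole (1 + j67·0.125) = 1 + j8.375 → |·| ≈ 8.4345, ∠ ≈ 83.19°
pole (1 + j67·0.05) = 1 + j3.35 → |·| ≈ 3.4961, ∠ ≈ 73.38°
|G| = 0.625 · 1 / (8.4345 · 3.4961) ≈ 0.021195
Gain = 20 log₁₀(0.021195) ≈ -33.48 dB
∠G = (0°) − (83.19° + 73.38°) = -156.57°

At ω = 80 rad/s:
pole (1 + j80·0.125) = 1 + j10 → |·| ≈ 10.05, ∠ ≈ 84.29°
pole (1 + j80·0.05) = 1 + j4 → |·| ≈ 4.1231, ∠ ≈ 75.96°
|G| = 0.625 · 1 / (10.05 · 4.1231) ≈ 0.015083
Gain = 20 log₁₀(0.015083) ≈ -36.43 dB
∠G = (0°) − (84.29° + 75.96°) = -160.25°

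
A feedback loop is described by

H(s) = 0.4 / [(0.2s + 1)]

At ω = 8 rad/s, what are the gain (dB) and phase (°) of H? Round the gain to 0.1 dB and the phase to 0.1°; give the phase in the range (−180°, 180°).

At ω = 8 rad/s:
pole (1 + j8·0.2) = 1 + j1.6 → |·| ≈ 1.8868, ∠ ≈ 57.99°
|H| = 0.4 · 1 / (1.8868) ≈ 0.212
Gain = 20 log₁₀(0.212) ≈ -13.47 dB
∠H = (0°) − (57.99°) = -57.99°

-13.5 dB, -58.0°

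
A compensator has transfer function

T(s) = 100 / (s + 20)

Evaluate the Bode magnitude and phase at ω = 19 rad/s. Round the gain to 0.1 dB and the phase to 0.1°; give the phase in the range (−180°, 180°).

Substitute s = j19:
Numerator: 100 = 100 + j0
Denominator: (j19) + 20 = 20 + j19
|N| = √(100² + 0²) ≈ 100, ∠N ≈ 0.00°
|D| = √(20² + 19²) ≈ 27.586, ∠D ≈ 43.53°
|T| = 100 / 27.586 ≈ 3.625
Gain = 20 log₁₀(3.625) ≈ 11.19 dB
∠T = 0.00° − 43.53° = -43.53°

11.2 dB, -43.5°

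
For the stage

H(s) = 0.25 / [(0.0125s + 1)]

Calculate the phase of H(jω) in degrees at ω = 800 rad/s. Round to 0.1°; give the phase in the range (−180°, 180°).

-84.3°

At ω = 800 rad/s:
pole (1 + j800·0.0125) = 1 + j10 → |·| ≈ 10.05, ∠ ≈ 84.29°
∠H = (0°) − (84.29°) = -84.29°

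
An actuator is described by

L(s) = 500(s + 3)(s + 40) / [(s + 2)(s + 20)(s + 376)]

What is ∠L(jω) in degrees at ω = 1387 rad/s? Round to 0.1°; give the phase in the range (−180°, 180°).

-75.7°

At s = jω = j1387:
zero (s+3): 3 + j1387 → |·| = √(3²+1387²) = √1923778 ≈ 1387, ∠ = arctan(1387/3) ≈ 89.88°
zero (s+40): 40 + j1387 → |·| = √(40²+1387²) = √1925369 ≈ 1387.6, ∠ = arctan(1387/40) ≈ 88.35°
pole (s+2): 2 + j1387 → |·| = √(2²+1387²) = √1923773 ≈ 1387, ∠ = arctan(1387/2) ≈ 89.92°
pole (s+20): 20 + j1387 → |·| = √(20²+1387²) = √1924169 ≈ 1387.1, ∠ = arctan(1387/20) ≈ 89.17°
pole (s+376): 376 + j1387 → |·| = √(376²+1387²) = √2065145 ≈ 1437.1, ∠ = arctan(1387/376) ≈ 74.83°
∠L = 178.23° − 253.92° = -75.69°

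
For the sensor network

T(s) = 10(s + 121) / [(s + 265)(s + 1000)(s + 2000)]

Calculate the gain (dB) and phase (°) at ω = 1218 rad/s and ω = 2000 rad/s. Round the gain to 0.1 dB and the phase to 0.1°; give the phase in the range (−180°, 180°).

At s = jω = j1218:
zero (s+121): 121 + j1218 → |·| = √(121²+1218²) = √1498165 ≈ 1224, ∠ = arctan(1218/121) ≈ 84.33°
pole (s+265): 265 + j1218 → |·| = √(265²+1218²) = √1553749 ≈ 1246.5, ∠ = arctan(1218/265) ≈ 77.73°
pole (s+1000): 1000 + j1218 → |·| = √(1000²+1218²) = √2483524 ≈ 1575.9, ∠ = arctan(1218/1000) ≈ 50.61°
pole (s+2000): 2000 + j1218 → |·| = √(2000²+1218²) = √5483524 ≈ 2341.7, ∠ = arctan(1218/2000) ≈ 31.34°
|T| = 10 · 1224 / 4.5999e+09 ≈ 2.6609e-06
Gain = 20 log₁₀(2.6609e-06) ≈ -111.50 dB
∠T = 84.33° − 159.68° = -75.35°

At s = jω = j2000:
zero (s+121): 121 + j2000 → |·| = √(121²+2000²) = √4014641 ≈ 2003.7, ∠ = arctan(2000/121) ≈ 86.54°
pole (s+265): 265 + j2000 → |·| = √(265²+2000²) = √4070225 ≈ 2017.5, ∠ = arctan(2000/265) ≈ 82.45°
pole (s+1000): 1000 + j2000 → |·| = √(1000²+2000²) = √5000000 ≈ 2236.1, ∠ = arctan(2000/1000) ≈ 63.43°
pole (s+2000): 2000 + j2000 → |·| = √(2000²+2000²) = √8000000 ≈ 2828.4, ∠ = arctan(2000/2000) ≈ 45.00°
|T| = 10 · 2003.7 / 1.276e+10 ≈ 1.5703e-06
Gain = 20 log₁₀(1.5703e-06) ≈ -116.08 dB
∠T = 86.54° − 190.88° = -104.34°

ω = 1218: -111.5 dB, -75.4°; ω = 2000: -116.1 dB, -104.3°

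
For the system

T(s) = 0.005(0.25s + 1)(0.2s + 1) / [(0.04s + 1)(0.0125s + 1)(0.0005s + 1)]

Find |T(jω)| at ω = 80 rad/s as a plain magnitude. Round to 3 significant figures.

0.338

At ω = 80 rad/s:
zero (1 + j80·0.25) = 1 + j20 → |·| ≈ 20.025, ∠ ≈ 87.14°
zero (1 + j80·0.2) = 1 + j16 → |·| ≈ 16.031, ∠ ≈ 86.42°
pole (1 + j80·0.04) = 1 + j3.2 → |·| ≈ 3.3526, ∠ ≈ 72.65°
pole (1 + j80·0.0125) = 1 + j1 → |·| ≈ 1.4142, ∠ ≈ 45.00°
pole (1 + j80·0.0005) = 1 + j0.04 → |·| ≈ 1.0008, ∠ ≈ 2.29°
|T| = 0.005 · 20.025 · 16.031 / (3.3526 · 1.4142 · 1.0008) ≈ 0.33827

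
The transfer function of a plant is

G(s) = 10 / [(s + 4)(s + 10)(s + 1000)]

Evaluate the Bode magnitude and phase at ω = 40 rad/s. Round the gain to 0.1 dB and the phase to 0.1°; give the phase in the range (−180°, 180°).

At s = jω = j40:
pole (s+4): 4 + j40 → |·| = √(4²+40²) = √1616 ≈ 40.2, ∠ = arctan(40/4) ≈ 84.29°
pole (s+10): 10 + j40 → |·| = √(10²+40²) = √1700 ≈ 41.231, ∠ = arctan(40/10) ≈ 75.96°
pole (s+1000): 1000 + j40 → |·| = √(1000²+40²) = √1001600 ≈ 1000.8, ∠ = arctan(40/1000) ≈ 2.29°
|G| = 10 / 1.6588e+06 ≈ 6.0285e-06
Gain = 20 log₁₀(6.0285e-06) ≈ -104.40 dB
∠G = 0.00° − 162.54° = -162.54°

-104.4 dB, -162.5°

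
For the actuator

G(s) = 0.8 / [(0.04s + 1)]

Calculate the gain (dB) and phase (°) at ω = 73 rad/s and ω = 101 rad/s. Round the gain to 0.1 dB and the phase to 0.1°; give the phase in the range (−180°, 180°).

At ω = 73 rad/s:
pole (1 + j73·0.04) = 1 + j2.92 → |·| ≈ 3.0865, ∠ ≈ 71.10°
|G| = 0.8 · 1 / (3.0865) ≈ 0.25919
Gain = 20 log₁₀(0.25919) ≈ -11.73 dB
∠G = (0°) − (71.10°) = -71.10°

At ω = 101 rad/s:
pole (1 + j101·0.04) = 1 + j4.04 → |·| ≈ 4.1619, ∠ ≈ 76.10°
|G| = 0.8 · 1 / (4.1619) ≈ 0.19222
Gain = 20 log₁₀(0.19222) ≈ -14.32 dB
∠G = (0°) − (76.10°) = -76.10°

ω = 73: -11.7 dB, -71.1°; ω = 101: -14.3 dB, -76.1°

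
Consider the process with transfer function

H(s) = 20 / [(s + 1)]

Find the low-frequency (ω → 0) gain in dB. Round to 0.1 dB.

H(0) = 20 · 1 / 1 = 20
20 log₁₀(20) ≈ 26.02 dB

26.0 dB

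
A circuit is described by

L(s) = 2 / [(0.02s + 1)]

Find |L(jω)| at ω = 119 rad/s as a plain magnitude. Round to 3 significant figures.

0.775

At ω = 119 rad/s:
pole (1 + j119·0.02) = 1 + j2.38 → |·| ≈ 2.5815, ∠ ≈ 67.21°
|L| = 2 · 1 / (2.5815) ≈ 0.77474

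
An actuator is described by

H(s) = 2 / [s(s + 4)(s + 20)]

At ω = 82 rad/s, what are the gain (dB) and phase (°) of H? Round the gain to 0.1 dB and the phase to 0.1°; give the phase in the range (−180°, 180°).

-109.1 dB, 106.5°

At s = jω = j82:
pole (s+4): 4 + j82 → |·| = √(4²+82²) = √6740 ≈ 82.098, ∠ = arctan(82/4) ≈ 87.21°
pole (s+20): 20 + j82 → |·| = √(20²+82²) = √7124 ≈ 84.404, ∠ = arctan(82/20) ≈ 76.29°
pole at origin: |s| = 82, ∠ = 90.00° (in denominator)
|H| = 2 / 5.6821e+05 ≈ 3.5198e-06
Gain = 20 log₁₀(3.5198e-06) ≈ -109.07 dB
∠H = 0.00° − 253.50° = -253.50° ≡ 106.50° (principal value)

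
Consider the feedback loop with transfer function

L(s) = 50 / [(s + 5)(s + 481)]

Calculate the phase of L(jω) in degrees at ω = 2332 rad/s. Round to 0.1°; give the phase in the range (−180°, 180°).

-168.2°

At s = jω = j2332:
pole (s+5): 5 + j2332 → |·| = √(5²+2332²) = √5438249 ≈ 2332, ∠ = arctan(2332/5) ≈ 89.88°
pole (s+481): 481 + j2332 → |·| = √(481²+2332²) = √5669585 ≈ 2381.1, ∠ = arctan(2332/481) ≈ 78.35°
∠L = 0.00° − 168.23° = -168.23°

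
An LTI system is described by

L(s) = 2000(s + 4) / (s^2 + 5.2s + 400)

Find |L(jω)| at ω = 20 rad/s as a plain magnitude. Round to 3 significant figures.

392

At s = jω = j20:
zero (s+4): 4 + j20 → |·| = √(4²+20²) = √416 ≈ 20.396, ∠ = arctan(20/4) ≈ 78.69°
quadratic: (j20)² + 5.2·j20 + 400 = 0 + j104 → |·| ≈ 104, ∠ ≈ 90.00°
|L| = 2000 · 20.396 / 104 ≈ 392.23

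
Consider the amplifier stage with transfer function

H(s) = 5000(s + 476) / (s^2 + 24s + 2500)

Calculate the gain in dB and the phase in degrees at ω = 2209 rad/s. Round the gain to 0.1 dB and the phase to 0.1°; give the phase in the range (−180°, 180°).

7.3 dB, -101.5°

At s = jω = j2209:
zero (s+476): 476 + j2209 → |·| = √(476²+2209²) = √5106257 ≈ 2259.7, ∠ = arctan(2209/476) ≈ 77.84°
quadratic: (j2209)² + 24·j2209 + 2500 = -4877181 + j53016 → |·| ≈ 4.8775e+06, ∠ ≈ 179.38°
|H| = 5000 · 2259.7 / 4.8775e+06 ≈ 2.3165
Gain = 20 log₁₀(2.3165) ≈ 7.30 dB
∠H = 77.84° − 179.38° = -101.54°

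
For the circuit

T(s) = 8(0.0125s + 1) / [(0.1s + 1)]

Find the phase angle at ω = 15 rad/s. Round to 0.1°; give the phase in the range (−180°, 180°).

-45.7°

At ω = 15 rad/s:
zero (1 + j15·0.0125) = 1 + j0.1875 → |·| ≈ 1.0174, ∠ ≈ 10.62°
pole (1 + j15·0.1) = 1 + j1.5 → |·| ≈ 1.8028, ∠ ≈ 56.31°
∠T = (10.62°) − (56.31°) = -45.69°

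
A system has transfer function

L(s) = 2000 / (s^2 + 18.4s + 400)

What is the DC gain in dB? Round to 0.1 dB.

L(0) = 2000 / 400 = 5
20 log₁₀(5) ≈ 13.98 dB

14.0 dB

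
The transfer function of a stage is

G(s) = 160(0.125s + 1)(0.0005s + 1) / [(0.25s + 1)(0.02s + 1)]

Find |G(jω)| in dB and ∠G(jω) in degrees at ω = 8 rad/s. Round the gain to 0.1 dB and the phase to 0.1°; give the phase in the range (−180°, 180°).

At ω = 8 rad/s:
zero (1 + j8·0.125) = 1 + j1 → |·| ≈ 1.4142, ∠ ≈ 45.00°
zero (1 + j8·0.0005) = 1 + j0.004 → |·| ≈ 1, ∠ ≈ 0.23°
pole (1 + j8·0.25) = 1 + j2 → |·| ≈ 2.2361, ∠ ≈ 63.43°
pole (1 + j8·0.02) = 1 + j0.16 → |·| ≈ 1.0127, ∠ ≈ 9.09°
|G| = 160 · 1.4142 · 1 / (2.2361 · 1.0127) ≈ 99.921
Gain = 20 log₁₀(99.921) ≈ 39.99 dB
∠G = (45.00° + 0.23°) − (63.43° + 9.09°) = -27.29°

40.0 dB, -27.3°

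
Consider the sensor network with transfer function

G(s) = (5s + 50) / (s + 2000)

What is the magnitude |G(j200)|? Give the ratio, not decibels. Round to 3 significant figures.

0.498

Substitute s = j200:
Numerator: 5(j200) + 50 = 50 + j1000
Denominator: (j200) + 2000 = 2000 + j200
|N| = √(50² + 1000²) ≈ 1001.2, ∠N ≈ 87.14°
|D| = √(2000² + 200²) ≈ 2010, ∠D ≈ 5.71°
|G| = 1001.2 / 2010 ≈ 0.49811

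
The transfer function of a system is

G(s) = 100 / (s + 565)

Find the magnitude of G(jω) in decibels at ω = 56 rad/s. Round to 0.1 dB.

-15.1 dB

Substitute s = j56:
Numerator: 100 = 100 + j0
Denominator: (j56) + 565 = 565 + j56
|N| = √(100² + 0²) ≈ 100, ∠N ≈ 0.00°
|D| = √(565² + 56²) ≈ 567.77, ∠D ≈ 5.66°
|G| = 100 / 567.77 ≈ 0.17613
Gain = 20 log₁₀(0.17613) ≈ -15.08 dB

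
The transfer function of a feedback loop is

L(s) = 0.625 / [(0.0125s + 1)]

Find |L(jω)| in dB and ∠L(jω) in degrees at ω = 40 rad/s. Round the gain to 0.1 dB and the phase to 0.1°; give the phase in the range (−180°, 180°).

-5.1 dB, -26.6°

At ω = 40 rad/s:
pole (1 + j40·0.0125) = 1 + j0.5 → |·| ≈ 1.118, ∠ ≈ 26.57°
|L| = 0.625 · 1 / (1.118) ≈ 0.55903
Gain = 20 log₁₀(0.55903) ≈ -5.05 dB
∠L = (0°) − (26.57°) = -26.57°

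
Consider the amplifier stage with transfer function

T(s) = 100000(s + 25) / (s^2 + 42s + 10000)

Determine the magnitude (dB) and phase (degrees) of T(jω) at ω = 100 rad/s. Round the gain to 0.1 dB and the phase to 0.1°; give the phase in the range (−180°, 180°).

At s = jω = j100:
zero (s+25): 25 + j100 → |·| = √(25²+100²) = √10625 ≈ 103.08, ∠ = arctan(100/25) ≈ 75.96°
quadratic: (j100)² + 42·j100 + 10000 = 0 + j4200 → |·| ≈ 4200, ∠ ≈ 90.00°
|T| = 100000 · 103.08 / 4200 ≈ 2454.3
Gain = 20 log₁₀(2454.3) ≈ 67.80 dB
∠T = 75.96° − 90.00° = -14.04°

67.8 dB, -14.0°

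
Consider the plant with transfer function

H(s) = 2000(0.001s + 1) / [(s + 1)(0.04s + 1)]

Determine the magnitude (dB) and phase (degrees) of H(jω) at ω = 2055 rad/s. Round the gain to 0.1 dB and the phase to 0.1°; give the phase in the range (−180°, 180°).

-31.4 dB, -115.2°

At ω = 2055 rad/s:
zero (1 + j2055·0.001) = 1 + j2.055 → |·| ≈ 2.2854, ∠ ≈ 64.05°
pole (1 + j2055·1) = 1 + j2055 → |·| ≈ 2055, ∠ ≈ 89.97°
pole (1 + j2055·0.04) = 1 + j82.2 → |·| ≈ 82.206, ∠ ≈ 89.30°
|H| = 2000 · 2.2854 / (2055 · 82.206) ≈ 0.027057
Gain = 20 log₁₀(0.027057) ≈ -31.35 dB
∠H = (64.05°) − (89.97° + 89.30°) = -115.22°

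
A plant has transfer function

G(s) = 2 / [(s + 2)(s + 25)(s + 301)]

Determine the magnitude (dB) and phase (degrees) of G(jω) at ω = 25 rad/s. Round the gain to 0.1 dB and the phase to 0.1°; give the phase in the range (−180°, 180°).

At s = jω = j25:
pole (s+2): 2 + j25 → |·| = √(2²+25²) = √629 ≈ 25.08, ∠ = arctan(25/2) ≈ 85.43°
pole (s+25): 25 + j25 → |·| = √(25²+25²) = √1250 ≈ 35.355, ∠ = arctan(25/25) ≈ 45.00°
pole (s+301): 301 + j25 → |·| = √(301²+25²) = √91226 ≈ 302.04, ∠ = arctan(25/301) ≈ 4.75°
|G| = 2 / 2.6782e+05 ≈ 7.4677e-06
Gain = 20 log₁₀(7.4677e-06) ≈ -102.54 dB
∠G = 0.00° − 135.18° = -135.18°

-102.5 dB, -135.2°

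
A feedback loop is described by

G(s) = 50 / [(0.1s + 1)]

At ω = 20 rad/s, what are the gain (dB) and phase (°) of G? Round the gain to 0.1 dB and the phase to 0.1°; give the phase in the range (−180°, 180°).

27.0 dB, -63.4°

At ω = 20 rad/s:
pole (1 + j20·0.1) = 1 + j2 → |·| ≈ 2.2361, ∠ ≈ 63.43°
|G| = 50 · 1 / (2.2361) ≈ 22.36
Gain = 20 log₁₀(22.36) ≈ 26.99 dB
∠G = (0°) − (63.43°) = -63.43°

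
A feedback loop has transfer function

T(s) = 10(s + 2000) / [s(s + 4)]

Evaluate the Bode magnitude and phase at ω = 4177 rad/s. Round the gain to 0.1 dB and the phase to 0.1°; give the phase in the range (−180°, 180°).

-51.5 dB, -115.5°

At s = jω = j4177:
zero (s+2000): 2000 + j4177 → |·| = √(2000²+4177²) = √21447329 ≈ 4631.1, ∠ = arctan(4177/2000) ≈ 64.41°
pole (s+4): 4 + j4177 → |·| = √(4²+4177²) = √17447345 ≈ 4177, ∠ = arctan(4177/4) ≈ 89.95°
pole at origin: |s| = 4177, ∠ = 90.00° (in denominator)
|T| = 10 · 4631.1 / 1.7447e+07 ≈ 0.0026544
Gain = 20 log₁₀(0.0026544) ≈ -51.52 dB
∠T = 64.41° − 179.95° = -115.54°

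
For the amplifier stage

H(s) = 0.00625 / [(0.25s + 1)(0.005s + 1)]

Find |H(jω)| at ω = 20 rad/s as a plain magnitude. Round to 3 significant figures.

At ω = 20 rad/s:
pole (1 + j20·0.25) = 1 + j5 → |·| ≈ 5.099, ∠ ≈ 78.69°
pole (1 + j20·0.005) = 1 + j0.1 → |·| ≈ 1.005, ∠ ≈ 5.71°
|H| = 0.00625 · 1 / (5.099 · 1.005) ≈ 0.0012196

0.00122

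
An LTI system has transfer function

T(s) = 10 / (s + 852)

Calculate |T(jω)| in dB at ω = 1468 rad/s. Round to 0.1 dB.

-44.6 dB

At s = jω = j1468:
pole (s+852): 852 + j1468 → |·| = √(852²+1468²) = √2880928 ≈ 1697.3, ∠ = arctan(1468/852) ≈ 59.87°
|T| = 10 / 1697.3 ≈ 0.0058917
Gain = 20 log₁₀(0.0058917) ≈ -44.60 dB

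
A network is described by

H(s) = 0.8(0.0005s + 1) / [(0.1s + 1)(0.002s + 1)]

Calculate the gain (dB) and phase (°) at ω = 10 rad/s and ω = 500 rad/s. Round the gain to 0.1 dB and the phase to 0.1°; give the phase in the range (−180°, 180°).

ω = 10: -5.0 dB, -45.9°; ω = 500: -38.7 dB, -119.8°

At ω = 10 rad/s:
zero (1 + j10·0.0005) = 1 + j0.005 → |·| ≈ 1, ∠ ≈ 0.29°
pole (1 + j10·0.1) = 1 + j1 → |·| ≈ 1.4142, ∠ ≈ 45.00°
pole (1 + j10·0.002) = 1 + j0.02 → |·| ≈ 1.0002, ∠ ≈ 1.15°
|H| = 0.8 · 1 / (1.4142 · 1.0002) ≈ 0.56558
Gain = 20 log₁₀(0.56558) ≈ -4.95 dB
∠H = (0.29°) − (45.00° + 1.15°) = -45.86°

At ω = 500 rad/s:
zero (1 + j500·0.0005) = 1 + j0.25 → |·| ≈ 1.0308, ∠ ≈ 14.04°
pole (1 + j500·0.1) = 1 + j50 → |·| ≈ 50.01, ∠ ≈ 88.85°
pole (1 + j500·0.002) = 1 + j1 → |·| ≈ 1.4142, ∠ ≈ 45.00°
|H| = 0.8 · 1.0308 / (50.01 · 1.4142) ≈ 0.01166
Gain = 20 log₁₀(0.01166) ≈ -38.67 dB
∠H = (14.04°) − (88.85° + 45.00°) = -119.81°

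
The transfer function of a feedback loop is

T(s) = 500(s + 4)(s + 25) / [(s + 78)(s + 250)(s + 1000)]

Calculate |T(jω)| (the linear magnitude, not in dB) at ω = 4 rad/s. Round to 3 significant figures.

At s = jω = j4:
zero (s+4): 4 + j4 → |·| = √(4²+4²) = √32 ≈ 5.6569, ∠ = arctan(4/4) ≈ 45.00°
zero (s+25): 25 + j4 → |·| = √(25²+4²) = √641 ≈ 25.318, ∠ = arctan(4/25) ≈ 9.09°
pole (s+78): 78 + j4 → |·| = √(78²+4²) = √6100 ≈ 78.102, ∠ = arctan(4/78) ≈ 2.94°
pole (s+250): 250 + j4 → |·| = √(250²+4²) = √62516 ≈ 250.03, ∠ = arctan(4/250) ≈ 0.92°
pole (s+1000): 1000 + j4 → |·| = √(1000²+4²) = √1000016 ≈ 1000, ∠ = arctan(4/1000) ≈ 0.23°
|T| = 500 · 143.22 / 1.9528e+07 ≈ 0.003667

0.00367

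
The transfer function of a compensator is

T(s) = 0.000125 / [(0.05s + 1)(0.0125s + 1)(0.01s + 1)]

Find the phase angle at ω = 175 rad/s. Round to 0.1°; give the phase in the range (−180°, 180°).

150.8°

At ω = 175 rad/s:
pole (1 + j175·0.05) = 1 + j8.75 → |·| ≈ 8.807, ∠ ≈ 83.48°
pole (1 + j175·0.0125) = 1 + j2.1875 → |·| ≈ 2.4052, ∠ ≈ 65.43°
pole (1 + j175·0.01) = 1 + j1.75 → |·| ≈ 2.0156, ∠ ≈ 60.26°
∠T = (0°) − (83.48° + 65.43° + 60.26°) = -209.17° ≡ 150.83° (principal value)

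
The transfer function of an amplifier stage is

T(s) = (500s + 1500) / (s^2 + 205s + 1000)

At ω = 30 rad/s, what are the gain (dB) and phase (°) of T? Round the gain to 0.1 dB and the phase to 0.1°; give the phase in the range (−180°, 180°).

7.8 dB, -4.8°

Substitute s = j30:
Numerator: 500(j30) + 1500 = 1500 + j15000
Denominator: (j30)^2 + 205(j30) + 1000 = 100 + j6150
|N| = √(1500² + 15000²) ≈ 15075, ∠N ≈ 84.29°
|D| = √(100² + 6150²) ≈ 6150.8, ∠D ≈ 89.07°
|T| = 15075 / 6150.8 ≈ 2.4509
Gain = 20 log₁₀(2.4509) ≈ 7.79 dB
∠T = 84.29° − 89.07° = -4.78°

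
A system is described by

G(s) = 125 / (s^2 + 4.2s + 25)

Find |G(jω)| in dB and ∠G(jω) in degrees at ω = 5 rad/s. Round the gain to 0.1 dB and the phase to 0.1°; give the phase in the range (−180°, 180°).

15.5 dB, -90.0°

At s = jω = j5:
quadratic: (j5)² + 4.2·j5 + 25 = 0 + j21 → |·| ≈ 21, ∠ ≈ 90.00°
|G| = 125 / 21 ≈ 5.9524
Gain = 20 log₁₀(5.9524) ≈ 15.49 dB
∠G = 0.00° − 90.00° = -90.00°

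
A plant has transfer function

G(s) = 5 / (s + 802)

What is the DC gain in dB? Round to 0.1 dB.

G(0) = 5 / (802) ≈ 0.0062344
20 log₁₀(0.0062344) ≈ -44.10 dB

-44.1 dB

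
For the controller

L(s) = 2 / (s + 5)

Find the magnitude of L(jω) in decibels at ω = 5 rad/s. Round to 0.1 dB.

-11.0 dB

Substitute s = j5:
Numerator: 2 = 2 + j0
Denominator: (j5) + 5 = 5 + j5
|N| = √(2² + 0²) ≈ 2, ∠N ≈ 0.00°
|D| = √(5² + 5²) ≈ 7.0711, ∠D ≈ 45.00°
|L| = 2 / 7.0711 ≈ 0.28284
Gain = 20 log₁₀(0.28284) ≈ -10.97 dB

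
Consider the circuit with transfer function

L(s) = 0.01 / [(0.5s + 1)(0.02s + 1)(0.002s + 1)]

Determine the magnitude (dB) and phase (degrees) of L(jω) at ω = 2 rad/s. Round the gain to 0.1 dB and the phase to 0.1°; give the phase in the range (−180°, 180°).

At ω = 2 rad/s:
pole (1 + j2·0.5) = 1 + j1 → |·| ≈ 1.4142, ∠ ≈ 45.00°
pole (1 + j2·0.02) = 1 + j0.04 → |·| ≈ 1.0008, ∠ ≈ 2.29°
pole (1 + j2·0.002) = 1 + j0.004 → |·| ≈ 1, ∠ ≈ 0.23°
|L| = 0.01 · 1 / (1.4142 · 1.0008 · 1) ≈ 0.0070655
Gain = 20 log₁₀(0.0070655) ≈ -43.02 dB
∠L = (0°) − (45.00° + 2.29° + 0.23°) = -47.52°

-43.0 dB, -47.5°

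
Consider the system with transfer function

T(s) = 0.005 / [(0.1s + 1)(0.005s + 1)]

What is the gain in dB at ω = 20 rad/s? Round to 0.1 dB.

-53.1 dB

At ω = 20 rad/s:
pole (1 + j20·0.1) = 1 + j2 → |·| ≈ 2.2361, ∠ ≈ 63.43°
pole (1 + j20·0.005) = 1 + j0.1 → |·| ≈ 1.005, ∠ ≈ 5.71°
|T| = 0.005 · 1 / (2.2361 · 1.005) ≈ 0.0022249
Gain = 20 log₁₀(0.0022249) ≈ -53.05 dB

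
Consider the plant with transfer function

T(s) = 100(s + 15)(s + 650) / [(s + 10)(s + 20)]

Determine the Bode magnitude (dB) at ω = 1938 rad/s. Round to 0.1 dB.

At s = jω = j1938:
zero (s+15): 15 + j1938 → |·| = √(15²+1938²) = √3756069 ≈ 1938.1, ∠ = arctan(1938/15) ≈ 89.56°
zero (s+650): 650 + j1938 → |·| = √(650²+1938²) = √4178344 ≈ 2044.1, ∠ = arctan(1938/650) ≈ 71.46°
pole (s+10): 10 + j1938 → |·| = √(10²+1938²) = √3755944 ≈ 1938, ∠ = arctan(1938/10) ≈ 89.70°
pole (s+20): 20 + j1938 → |·| = √(20²+1938²) = √3756244 ≈ 1938.1, ∠ = arctan(1938/20) ≈ 89.41°
|T| = 100 · 3.9617e+06 / 3.756e+06 ≈ 105.48
Gain = 20 log₁₀(105.48) ≈ 40.46 dB

40.5 dB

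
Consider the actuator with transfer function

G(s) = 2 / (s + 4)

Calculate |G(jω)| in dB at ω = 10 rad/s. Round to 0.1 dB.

Substitute s = j10:
Numerator: 2 = 2 + j0
Denominator: (j10) + 4 = 4 + j10
|N| = √(2² + 0²) ≈ 2, ∠N ≈ 0.00°
|D| = √(4² + 10²) ≈ 10.77, ∠D ≈ 68.20°
|G| = 2 / 10.77 ≈ 0.1857
Gain = 20 log₁₀(0.1857) ≈ -14.62 dB

-14.6 dB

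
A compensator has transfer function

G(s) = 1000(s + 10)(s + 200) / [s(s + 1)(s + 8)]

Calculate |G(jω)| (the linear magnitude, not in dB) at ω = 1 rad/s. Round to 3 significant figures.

1.76e+05

At s = jω = j1:
zero (s+10): 10 + j1 → |·| = √(10²+1²) = √101 ≈ 10.05, ∠ = arctan(1/10) ≈ 5.71°
zero (s+200): 200 + j1 → |·| = √(200²+1²) = √40001 ≈ 200, ∠ = arctan(1/200) ≈ 0.29°
pole (s+1): 1 + j1 → |·| = √(1²+1²) = √2 ≈ 1.4142, ∠ = arctan(1/1) ≈ 45.00°
pole (s+8): 8 + j1 → |·| = √(8²+1²) = √65 ≈ 8.0623, ∠ = arctan(1/8) ≈ 7.13°
pole at origin: |s| = 1, ∠ = 90.00° (in denominator)
|G| = 1000 · 2010 / 11.402 ≈ 1.7628e+05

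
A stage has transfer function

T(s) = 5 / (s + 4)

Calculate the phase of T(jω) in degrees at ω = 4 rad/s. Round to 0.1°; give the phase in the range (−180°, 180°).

At s = jω = j4:
pole (s+4): 4 + j4 → |·| = √(4²+4²) = √32 ≈ 5.6569, ∠ = arctan(4/4) ≈ 45.00°
∠T = 0.00° − 45.00° = -45.00°

-45.0°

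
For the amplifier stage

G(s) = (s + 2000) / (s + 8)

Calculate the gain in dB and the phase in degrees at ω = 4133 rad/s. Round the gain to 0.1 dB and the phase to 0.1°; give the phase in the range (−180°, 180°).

0.9 dB, -25.7°

Substitute s = j4133:
Numerator: (j4133) + 2000 = 2000 + j4133
Denominator: (j4133) + 8 = 8 + j4133
|N| = √(2000² + 4133²) ≈ 4591.5, ∠N ≈ 64.18°
|D| = √(8² + 4133²) ≈ 4133, ∠D ≈ 89.89°
|G| = 4591.5 / 4133 ≈ 1.1109
Gain = 20 log₁₀(1.1109) ≈ 0.91 dB
∠G = 64.18° − 89.89° = -25.71°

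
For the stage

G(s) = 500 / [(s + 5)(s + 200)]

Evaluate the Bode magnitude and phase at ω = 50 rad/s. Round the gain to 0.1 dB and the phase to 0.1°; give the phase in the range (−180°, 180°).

At s = jω = j50:
pole (s+5): 5 + j50 → |·| = √(5²+50²) = √2525 ≈ 50.249, ∠ = arctan(50/5) ≈ 84.29°
pole (s+200): 200 + j50 → |·| = √(200²+50²) = √42500 ≈ 206.16, ∠ = arctan(50/200) ≈ 14.04°
|G| = 500 / 10359 ≈ 0.048267
Gain = 20 log₁₀(0.048267) ≈ -26.33 dB
∠G = 0.00° − 98.33° = -98.33°

-26.3 dB, -98.3°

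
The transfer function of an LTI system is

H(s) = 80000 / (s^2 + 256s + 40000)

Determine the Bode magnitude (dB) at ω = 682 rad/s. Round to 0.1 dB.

At s = jω = j682:
quadratic: (j682)² + 256·j682 + 40000 = -425124 + j174592 → |·| ≈ 4.5958e+05, ∠ ≈ 157.67°
|H| = 80000 / 4.5958e+05 ≈ 0.17407
Gain = 20 log₁₀(0.17407) ≈ -15.19 dB

-15.2 dB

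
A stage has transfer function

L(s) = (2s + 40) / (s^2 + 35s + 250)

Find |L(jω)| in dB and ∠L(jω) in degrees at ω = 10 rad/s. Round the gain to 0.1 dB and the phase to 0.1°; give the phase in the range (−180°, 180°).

-18.6 dB, -40.2°

Substitute s = j10:
Numerator: 2(j10) + 40 = 40 + j20
Denominator: (j10)^2 + 35(j10) + 250 = 150 + j350
|N| = √(40² + 20²) ≈ 44.721, ∠N ≈ 26.57°
|D| = √(150² + 350²) ≈ 380.79, ∠D ≈ 66.80°
|L| = 44.721 / 380.79 ≈ 0.11744
Gain = 20 log₁₀(0.11744) ≈ -18.60 dB
∠L = 26.57° − 66.80° = -40.23°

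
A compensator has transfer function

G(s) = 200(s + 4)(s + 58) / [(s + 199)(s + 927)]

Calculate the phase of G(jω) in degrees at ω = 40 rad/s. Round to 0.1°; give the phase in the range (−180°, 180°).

105.0°

At s = jω = j40:
zero (s+4): 4 + j40 → |·| = √(4²+40²) = √1616 ≈ 40.2, ∠ = arctan(40/4) ≈ 84.29°
zero (s+58): 58 + j40 → |·| = √(58²+40²) = √4964 ≈ 70.456, ∠ = arctan(40/58) ≈ 34.59°
pole (s+199): 199 + j40 → |·| = √(199²+40²) = √41201 ≈ 202.98, ∠ = arctan(40/199) ≈ 11.37°
pole (s+927): 927 + j40 → |·| = √(927²+40²) = √860929 ≈ 927.86, ∠ = arctan(40/927) ≈ 2.47°
∠G = 118.88° − 13.84° = 105.04°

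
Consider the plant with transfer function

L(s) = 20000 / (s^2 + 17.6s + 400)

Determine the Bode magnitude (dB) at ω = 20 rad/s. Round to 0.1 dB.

At s = jω = j20:
quadratic: (j20)² + 17.6·j20 + 400 = 0 + j352 → |·| ≈ 352, ∠ ≈ 90.00°
|L| = 20000 / 352 ≈ 56.818
Gain = 20 log₁₀(56.818) ≈ 35.09 dB

35.1 dB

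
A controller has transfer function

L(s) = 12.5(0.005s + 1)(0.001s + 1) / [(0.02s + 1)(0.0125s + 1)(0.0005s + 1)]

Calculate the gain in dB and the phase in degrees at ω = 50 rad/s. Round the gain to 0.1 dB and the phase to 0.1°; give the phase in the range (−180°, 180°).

17.8 dB, -61.5°

At ω = 50 rad/s:
zero (1 + j50·0.005) = 1 + j0.25 → |·| ≈ 1.0308, ∠ ≈ 14.04°
zero (1 + j50·0.001) = 1 + j0.05 → |·| ≈ 1.0012, ∠ ≈ 2.86°
pole (1 + j50·0.02) = 1 + j1 → |·| ≈ 1.4142, ∠ ≈ 45.00°
pole (1 + j50·0.0125) = 1 + j0.625 → |·| ≈ 1.1792, ∠ ≈ 32.01°
pole (1 + j50·0.0005) = 1 + j0.025 → |·| ≈ 1.0003, ∠ ≈ 1.43°
|L| = 12.5 · 1.0308 · 1.0012 / (1.4142 · 1.1792 · 1.0003) ≈ 7.7335
Gain = 20 log₁₀(7.7335) ≈ 17.77 dB
∠L = (14.04° + 2.86°) − (45.00° + 32.01° + 1.43°) = -61.54°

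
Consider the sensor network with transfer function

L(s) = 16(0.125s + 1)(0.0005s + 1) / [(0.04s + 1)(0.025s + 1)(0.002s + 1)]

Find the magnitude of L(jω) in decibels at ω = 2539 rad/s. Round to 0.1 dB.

At ω = 2539 rad/s:
zero (1 + j2539·0.125) = 1 + j317.375 → |·| ≈ 317.38, ∠ ≈ 89.82°
zero (1 + j2539·0.0005) = 1 + j1.2695 → |·| ≈ 1.6161, ∠ ≈ 51.77°
pole (1 + j2539·0.04) = 1 + j101.56 → |·| ≈ 101.56, ∠ ≈ 89.44°
pole (1 + j2539·0.025) = 1 + j63.475 → |·| ≈ 63.483, ∠ ≈ 89.10°
pole (1 + j2539·0.002) = 1 + j5.078 → |·| ≈ 5.1755, ∠ ≈ 78.86°
|L| = 16 · 317.38 · 1.6161 / (101.56 · 63.483 · 5.1755) ≈ 0.24594
Gain = 20 log₁₀(0.24594) ≈ -12.18 dB

-12.2 dB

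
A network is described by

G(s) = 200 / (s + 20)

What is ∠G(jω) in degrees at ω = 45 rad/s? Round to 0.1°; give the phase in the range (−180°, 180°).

-66.0°

At s = jω = j45:
pole (s+20): 20 + j45 → |·| = √(20²+45²) = √2425 ≈ 49.244, ∠ = arctan(45/20) ≈ 66.04°
∠G = 0.00° − 66.04° = -66.04°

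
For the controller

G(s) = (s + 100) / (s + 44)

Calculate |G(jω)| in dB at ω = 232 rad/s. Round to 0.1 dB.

0.6 dB

At s = jω = j232:
zero (s+100): 100 + j232 → |·| = √(100²+232²) = √63824 ≈ 252.63, ∠ = arctan(232/100) ≈ 66.68°
pole (s+44): 44 + j232 → |·| = √(44²+232²) = √55760 ≈ 236.14, ∠ = arctan(232/44) ≈ 79.26°
|G| = 1 · 252.63 / 236.14 ≈ 1.0698
Gain = 20 log₁₀(1.0698) ≈ 0.59 dB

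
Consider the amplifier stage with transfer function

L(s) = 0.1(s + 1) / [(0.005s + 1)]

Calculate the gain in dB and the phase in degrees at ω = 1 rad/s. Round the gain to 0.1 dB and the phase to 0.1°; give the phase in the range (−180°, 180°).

At ω = 1 rad/s:
zero (1 + j1·1) = 1 + j1 → |·| ≈ 1.4142, ∠ ≈ 45.00°
pole (1 + j1·0.005) = 1 + j0.005 → |·| ≈ 1, ∠ ≈ 0.29°
|L| = 0.1 · 1.4142 / (1) ≈ 0.14142
Gain = 20 log₁₀(0.14142) ≈ -16.99 dB
∠L = (45.00°) − (0.29°) = 44.71°

-17.0 dB, 44.7°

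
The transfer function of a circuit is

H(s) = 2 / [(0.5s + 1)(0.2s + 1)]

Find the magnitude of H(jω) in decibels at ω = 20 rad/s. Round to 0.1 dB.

-26.3 dB

At ω = 20 rad/s:
pole (1 + j20·0.5) = 1 + j10 → |·| ≈ 10.05, ∠ ≈ 84.29°
pole (1 + j20·0.2) = 1 + j4 → |·| ≈ 4.1231, ∠ ≈ 75.96°
|H| = 2 · 1 / (10.05 · 4.1231) ≈ 0.048266
Gain = 20 log₁₀(0.048266) ≈ -26.33 dB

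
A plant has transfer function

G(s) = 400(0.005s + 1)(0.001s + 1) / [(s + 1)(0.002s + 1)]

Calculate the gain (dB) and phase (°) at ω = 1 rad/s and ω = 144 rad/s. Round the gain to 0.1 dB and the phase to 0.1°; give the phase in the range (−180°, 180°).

ω = 1: 49.0 dB, -44.8°; ω = 144: 10.4 dB, -61.7°

At ω = 1 rad/s:
zero (1 + j1·0.005) = 1 + j0.005 → |·| ≈ 1, ∠ ≈ 0.29°
zero (1 + j1·0.001) = 1 + j0.001 → |·| ≈ 1, ∠ ≈ 0.06°
pole (1 + j1·1) = 1 + j1 → |·| ≈ 1.4142, ∠ ≈ 45.00°
pole (1 + j1·0.002) = 1 + j0.002 → |·| ≈ 1, ∠ ≈ 0.11°
|G| = 400 · 1 · 1 / (1.4142 · 1) ≈ 282.85
Gain = 20 log₁₀(282.85) ≈ 49.03 dB
∠G = (0.29° + 0.06°) − (45.00° + 0.11°) = -44.76°

At ω = 144 rad/s:
zero (1 + j144·0.005) = 1 + j0.72 → |·| ≈ 1.2322, ∠ ≈ 35.75°
zero (1 + j144·0.001) = 1 + j0.144 → |·| ≈ 1.0103, ∠ ≈ 8.19°
pole (1 + j144·1) = 1 + j144 → |·| ≈ 144, ∠ ≈ 89.60°
pole (1 + j144·0.002) = 1 + j0.288 → |·| ≈ 1.0406, ∠ ≈ 16.07°
|G| = 400 · 1.2322 · 1.0103 / (144 · 1.0406) ≈ 3.3231
Gain = 20 log₁₀(3.3231) ≈ 10.43 dB
∠G = (35.75° + 8.19°) − (89.60° + 16.07°) = -61.73°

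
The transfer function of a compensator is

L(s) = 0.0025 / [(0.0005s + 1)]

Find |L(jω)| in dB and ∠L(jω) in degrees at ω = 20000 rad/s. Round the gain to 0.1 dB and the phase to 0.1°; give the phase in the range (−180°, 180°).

-72.1 dB, -84.3°

At ω = 20000 rad/s:
pole (1 + j20000·0.0005) = 1 + j10 → |·| ≈ 10.05, ∠ ≈ 84.29°
|L| = 0.0025 · 1 / (10.05) ≈ 0.00024876
Gain = 20 log₁₀(0.00024876) ≈ -72.08 dB
∠L = (0°) − (84.29°) = -84.29°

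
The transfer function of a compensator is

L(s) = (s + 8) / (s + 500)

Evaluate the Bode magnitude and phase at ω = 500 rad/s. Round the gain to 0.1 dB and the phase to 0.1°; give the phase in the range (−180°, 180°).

-3.0 dB, 44.1°

At s = jω = j500:
zero (s+8): 8 + j500 → |·| = √(8²+500²) = √250064 ≈ 500.06, ∠ = arctan(500/8) ≈ 89.08°
pole (s+500): 500 + j500 → |·| = √(500²+500²) = √500000 ≈ 707.11, ∠ = arctan(500/500) ≈ 45.00°
|L| = 1 · 500.06 / 707.11 ≈ 0.70719
Gain = 20 log₁₀(0.70719) ≈ -3.01 dB
∠L = 89.08° − 45.00° = 44.08°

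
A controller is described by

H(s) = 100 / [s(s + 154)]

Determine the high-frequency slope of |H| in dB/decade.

Each pole contributes −20 dB/decade at high frequency; each zero contributes +20 dB/decade.
Net: 0 zero(s) − 2 pole(s) → -40 dB/decade.

-40 dB/decade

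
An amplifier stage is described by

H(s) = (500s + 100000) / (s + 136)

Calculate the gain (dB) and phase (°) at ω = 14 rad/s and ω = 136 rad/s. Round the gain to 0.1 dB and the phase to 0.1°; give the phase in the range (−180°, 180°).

ω = 14: 57.3 dB, -1.9°; ω = 136: 56.0 dB, -10.8°

Substitute s = j14:
Numerator: 500(j14) + 100000 = 100000 + j7000
Denominator: (j14) + 136 = 136 + j14
|N| = √(100000² + 7000²) ≈ 1.0024e+05, ∠N ≈ 4.00°
|D| = √(136² + 14²) ≈ 136.72, ∠D ≈ 5.88°
|H| = 1.0024e+05 / 136.72 ≈ 733.18
Gain = 20 log₁₀(733.18) ≈ 57.30 dB
∠H = 4.00° − 5.88° = -1.88°

Substitute s = j136:
Numerator: 500(j136) + 100000 = 100000 + j68000
Denominator: (j136) + 136 = 136 + j136
|N| = √(100000² + 68000²) ≈ 1.2093e+05, ∠N ≈ 34.22°
|D| = √(136² + 136²) ≈ 192.33, ∠D ≈ 45.00°
|H| = 1.2093e+05 / 192.33 ≈ 628.76
Gain = 20 log₁₀(628.76) ≈ 55.97 dB
∠H = 34.22° − 45.00° = -10.78°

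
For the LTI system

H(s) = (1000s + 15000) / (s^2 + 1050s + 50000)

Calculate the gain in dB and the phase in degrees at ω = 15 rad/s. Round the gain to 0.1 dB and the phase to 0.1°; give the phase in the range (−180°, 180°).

Substitute s = j15:
Numerator: 1000(j15) + 15000 = 15000 + j15000
Denominator: (j15)^2 + 1050(j15) + 50000 = 49775 + j15750
|N| = √(15000² + 15000²) ≈ 21213, ∠N ≈ 45.00°
|D| = √(49775² + 15750²) ≈ 52207, ∠D ≈ 17.56°
|H| = 21213 / 52207 ≈ 0.40632
Gain = 20 log₁₀(0.40632) ≈ -7.82 dB
∠H = 45.00° − 17.56° = 27.44°

-7.8 dB, 27.4°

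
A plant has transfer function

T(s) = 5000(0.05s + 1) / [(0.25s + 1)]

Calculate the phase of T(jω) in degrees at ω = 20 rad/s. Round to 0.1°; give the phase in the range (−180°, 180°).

-33.7°

At ω = 20 rad/s:
zero (1 + j20·0.05) = 1 + j1 → |·| ≈ 1.4142, ∠ ≈ 45.00°
pole (1 + j20·0.25) = 1 + j5 → |·| ≈ 5.099, ∠ ≈ 78.69°
∠T = (45.00°) − (78.69°) = -33.69°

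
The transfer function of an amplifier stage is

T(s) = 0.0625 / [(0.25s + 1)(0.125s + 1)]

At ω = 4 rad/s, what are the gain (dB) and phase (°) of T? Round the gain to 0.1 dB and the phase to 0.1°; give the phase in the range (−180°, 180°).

At ω = 4 rad/s:
pole (1 + j4·0.25) = 1 + j1 → |·| ≈ 1.4142, ∠ ≈ 45.00°
pole (1 + j4·0.125) = 1 + j0.5 → |·| ≈ 1.118, ∠ ≈ 26.57°
|T| = 0.0625 · 1 / (1.4142 · 1.118) ≈ 0.03953
Gain = 20 log₁₀(0.03953) ≈ -28.06 dB
∠T = (0°) − (45.00° + 26.57°) = -71.57°

-28.1 dB, -71.6°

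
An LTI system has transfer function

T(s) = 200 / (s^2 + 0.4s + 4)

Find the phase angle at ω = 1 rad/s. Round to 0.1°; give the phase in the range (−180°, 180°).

-7.6°

At s = jω = j1:
quadratic: (j1)² + 0.4·j1 + 4 = 3 + j0.4 → |·| ≈ 3.0265, ∠ ≈ 7.59°
∠T = 0.00° − 7.59° = -7.59°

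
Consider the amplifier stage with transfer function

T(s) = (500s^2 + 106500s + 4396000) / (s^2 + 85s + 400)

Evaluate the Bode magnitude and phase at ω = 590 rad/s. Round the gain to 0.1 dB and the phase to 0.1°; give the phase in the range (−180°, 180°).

Substitute s = j590:
Numerator: 500(j590)^2 + 106500(j590) + 4396000 = -169654000 + j62835000
Denominator: (j590)^2 + 85(j590) + 400 = -347700 + j50150
|N| = √(169654000² + 62835000²) ≈ 1.8092e+08, ∠N ≈ 159.68°
|D| = √(347700² + 50150²) ≈ 3.513e+05, ∠D ≈ 171.79°
|T| = 1.8092e+08 / 3.513e+05 ≈ 515
Gain = 20 log₁₀(515) ≈ 54.24 dB
∠T = 159.68° − 171.79° = -12.11°

54.2 dB, -12.1°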